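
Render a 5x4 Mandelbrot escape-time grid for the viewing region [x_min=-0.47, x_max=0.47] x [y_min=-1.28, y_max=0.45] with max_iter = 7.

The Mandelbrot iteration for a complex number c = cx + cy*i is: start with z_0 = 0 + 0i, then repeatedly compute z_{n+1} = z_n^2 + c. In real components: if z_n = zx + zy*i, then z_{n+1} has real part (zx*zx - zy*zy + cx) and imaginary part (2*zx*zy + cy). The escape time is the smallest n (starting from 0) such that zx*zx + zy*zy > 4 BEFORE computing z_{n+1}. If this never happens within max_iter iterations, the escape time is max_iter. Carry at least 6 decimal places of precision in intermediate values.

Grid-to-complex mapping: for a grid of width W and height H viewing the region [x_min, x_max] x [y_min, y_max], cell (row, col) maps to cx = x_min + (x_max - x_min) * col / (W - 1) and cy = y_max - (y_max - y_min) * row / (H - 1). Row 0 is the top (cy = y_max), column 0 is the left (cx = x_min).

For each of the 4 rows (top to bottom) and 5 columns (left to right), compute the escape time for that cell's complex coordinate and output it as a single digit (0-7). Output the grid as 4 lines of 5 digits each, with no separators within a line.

Answer: 77776
77775
77764
33222

Derivation:
(row=0, col=0): c = -0.4700 + 0.4500i → escape time 7
(row=0, col=1): c = -0.2350 + 0.4500i → escape time 7
(row=0, col=2): c = 0.0000 + 0.4500i → escape time 7
(row=0, col=3): c = 0.2350 + 0.4500i → escape time 7
(row=0, col=4): c = 0.4700 + 0.4500i → escape time 6
(row=1, col=0): c = -0.4700 + -0.1267i → escape time 7
(row=1, col=1): c = -0.2350 + -0.1267i → escape time 7
(row=1, col=2): c = 0.0000 + -0.1267i → escape time 7
(row=1, col=3): c = 0.2350 + -0.1267i → escape time 7
(row=1, col=4): c = 0.4700 + -0.1267i → escape time 5
(row=2, col=0): c = -0.4700 + -0.7033i → escape time 7
(row=2, col=1): c = -0.2350 + -0.7033i → escape time 7
(row=2, col=2): c = 0.0000 + -0.7033i → escape time 7
(row=2, col=3): c = 0.2350 + -0.7033i → escape time 6
(row=2, col=4): c = 0.4700 + -0.7033i → escape time 4
(row=3, col=0): c = -0.4700 + -1.2800i → escape time 3
(row=3, col=1): c = -0.2350 + -1.2800i → escape time 3
(row=3, col=2): c = 0.0000 + -1.2800i → escape time 2
(row=3, col=3): c = 0.2350 + -1.2800i → escape time 2
(row=3, col=4): c = 0.4700 + -1.2800i → escape time 2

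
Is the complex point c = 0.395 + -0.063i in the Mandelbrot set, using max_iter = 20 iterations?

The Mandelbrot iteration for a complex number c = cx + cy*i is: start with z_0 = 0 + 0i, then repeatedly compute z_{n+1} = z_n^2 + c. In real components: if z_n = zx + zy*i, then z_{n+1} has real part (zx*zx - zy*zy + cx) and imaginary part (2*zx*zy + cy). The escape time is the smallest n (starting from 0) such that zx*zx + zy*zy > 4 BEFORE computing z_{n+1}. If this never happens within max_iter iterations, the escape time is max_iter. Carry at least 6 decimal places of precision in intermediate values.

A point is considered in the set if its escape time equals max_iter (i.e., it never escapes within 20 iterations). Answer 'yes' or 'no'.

Answer: no

Derivation:
z_0 = 0 + 0i, c = 0.3950 + -0.0630i
Iter 1: z = 0.3950 + -0.0630i, |z|^2 = 0.1600
Iter 2: z = 0.5471 + -0.1128i, |z|^2 = 0.3120
Iter 3: z = 0.6816 + -0.1864i, |z|^2 = 0.4993
Iter 4: z = 0.8248 + -0.3171i, |z|^2 = 0.7808
Iter 5: z = 0.9747 + -0.5860i, |z|^2 = 1.2935
Iter 6: z = 1.0017 + -1.2054i, |z|^2 = 2.4564
Iter 7: z = -0.0546 + -2.4779i, |z|^2 = 6.1428
Escaped at iteration 7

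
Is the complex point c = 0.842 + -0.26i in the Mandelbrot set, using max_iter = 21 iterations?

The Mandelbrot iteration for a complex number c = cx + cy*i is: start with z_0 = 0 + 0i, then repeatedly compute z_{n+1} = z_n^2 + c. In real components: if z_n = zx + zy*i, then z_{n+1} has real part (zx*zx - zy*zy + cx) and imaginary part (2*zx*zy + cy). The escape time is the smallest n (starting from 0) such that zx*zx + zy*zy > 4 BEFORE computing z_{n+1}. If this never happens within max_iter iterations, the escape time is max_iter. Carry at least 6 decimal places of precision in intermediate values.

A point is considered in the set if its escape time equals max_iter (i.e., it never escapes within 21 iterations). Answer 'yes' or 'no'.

z_0 = 0 + 0i, c = 0.8420 + -0.2600i
Iter 1: z = 0.8420 + -0.2600i, |z|^2 = 0.7766
Iter 2: z = 1.4834 + -0.6978i, |z|^2 = 2.6873
Iter 3: z = 2.5554 + -2.3303i, |z|^2 = 11.9603
Escaped at iteration 3

Answer: no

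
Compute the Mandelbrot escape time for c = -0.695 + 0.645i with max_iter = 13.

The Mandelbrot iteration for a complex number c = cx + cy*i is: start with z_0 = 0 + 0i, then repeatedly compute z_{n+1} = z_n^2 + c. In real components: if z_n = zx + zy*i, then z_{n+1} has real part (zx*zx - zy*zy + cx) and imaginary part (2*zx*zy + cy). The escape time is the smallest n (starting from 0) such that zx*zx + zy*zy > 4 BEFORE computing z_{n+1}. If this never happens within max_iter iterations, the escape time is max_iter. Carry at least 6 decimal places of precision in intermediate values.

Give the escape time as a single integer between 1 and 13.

z_0 = 0 + 0i, c = -0.6950 + 0.6450i
Iter 1: z = -0.6950 + 0.6450i, |z|^2 = 0.8990
Iter 2: z = -0.6280 + -0.2515i, |z|^2 = 0.4577
Iter 3: z = -0.3639 + 0.9609i, |z|^2 = 1.0558
Iter 4: z = -1.4860 + -0.0544i, |z|^2 = 2.2112
Iter 5: z = 1.5102 + 0.8066i, |z|^2 = 2.9314
Iter 6: z = 0.9353 + 3.0812i, |z|^2 = 10.3687
Escaped at iteration 6

Answer: 6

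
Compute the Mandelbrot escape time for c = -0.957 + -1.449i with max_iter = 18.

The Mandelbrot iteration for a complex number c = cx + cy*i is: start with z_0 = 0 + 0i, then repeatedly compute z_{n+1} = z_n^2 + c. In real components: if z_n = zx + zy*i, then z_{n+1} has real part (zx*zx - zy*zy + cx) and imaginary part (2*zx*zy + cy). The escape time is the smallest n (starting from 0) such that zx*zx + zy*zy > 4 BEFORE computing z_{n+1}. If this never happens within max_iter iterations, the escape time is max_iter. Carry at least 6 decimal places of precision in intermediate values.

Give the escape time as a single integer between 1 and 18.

z_0 = 0 + 0i, c = -0.9570 + -1.4490i
Iter 1: z = -0.9570 + -1.4490i, |z|^2 = 3.0155
Iter 2: z = -2.1408 + 1.3244i, |z|^2 = 6.3368
Escaped at iteration 2

Answer: 2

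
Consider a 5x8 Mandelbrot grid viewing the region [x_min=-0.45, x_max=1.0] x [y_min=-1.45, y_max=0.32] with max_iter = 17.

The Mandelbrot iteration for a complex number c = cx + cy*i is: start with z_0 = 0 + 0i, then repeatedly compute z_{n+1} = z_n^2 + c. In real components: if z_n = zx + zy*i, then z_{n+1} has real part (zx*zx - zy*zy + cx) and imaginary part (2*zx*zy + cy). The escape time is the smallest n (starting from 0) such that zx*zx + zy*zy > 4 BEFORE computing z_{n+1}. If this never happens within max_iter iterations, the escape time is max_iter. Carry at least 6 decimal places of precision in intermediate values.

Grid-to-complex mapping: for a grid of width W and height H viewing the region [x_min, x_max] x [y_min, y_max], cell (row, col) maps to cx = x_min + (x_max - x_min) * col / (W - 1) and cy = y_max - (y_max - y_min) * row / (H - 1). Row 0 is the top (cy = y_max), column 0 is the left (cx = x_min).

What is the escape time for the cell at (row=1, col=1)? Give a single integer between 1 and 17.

z_0 = 0 + 0i, c = -0.0875 + 0.0671i
Iter 1: z = -0.0875 + 0.0671i, |z|^2 = 0.0122
Iter 2: z = -0.0844 + 0.0554i, |z|^2 = 0.0102
Iter 3: z = -0.0835 + 0.0578i, |z|^2 = 0.0103
Iter 4: z = -0.0839 + 0.0575i, |z|^2 = 0.0103
Iter 5: z = -0.0838 + 0.0575i, |z|^2 = 0.0103
Iter 6: z = -0.0838 + 0.0575i, |z|^2 = 0.0103
Iter 7: z = -0.0838 + 0.0575i, |z|^2 = 0.0103
Iter 8: z = -0.0838 + 0.0575i, |z|^2 = 0.0103
Iter 9: z = -0.0838 + 0.0575i, |z|^2 = 0.0103
Iter 10: z = -0.0838 + 0.0575i, |z|^2 = 0.0103
Iter 11: z = -0.0838 + 0.0575i, |z|^2 = 0.0103
Iter 12: z = -0.0838 + 0.0575i, |z|^2 = 0.0103
Iter 13: z = -0.0838 + 0.0575i, |z|^2 = 0.0103
Iter 14: z = -0.0838 + 0.0575i, |z|^2 = 0.0103
Iter 15: z = -0.0838 + 0.0575i, |z|^2 = 0.0103
Iter 16: z = -0.0838 + 0.0575i, |z|^2 = 0.0103

Answer: 17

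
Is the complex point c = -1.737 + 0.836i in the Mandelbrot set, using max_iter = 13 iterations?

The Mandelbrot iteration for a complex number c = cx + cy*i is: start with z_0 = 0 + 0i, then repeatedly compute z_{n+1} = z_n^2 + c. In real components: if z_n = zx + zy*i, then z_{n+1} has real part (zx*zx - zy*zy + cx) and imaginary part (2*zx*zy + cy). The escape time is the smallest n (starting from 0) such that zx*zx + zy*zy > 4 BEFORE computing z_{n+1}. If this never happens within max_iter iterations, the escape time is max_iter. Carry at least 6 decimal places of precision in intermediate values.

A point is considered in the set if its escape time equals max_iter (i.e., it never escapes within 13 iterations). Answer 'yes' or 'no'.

z_0 = 0 + 0i, c = -1.7370 + 0.8360i
Iter 1: z = -1.7370 + 0.8360i, |z|^2 = 3.7161
Iter 2: z = 0.5813 + -2.0683i, |z|^2 = 4.6156
Escaped at iteration 2

Answer: no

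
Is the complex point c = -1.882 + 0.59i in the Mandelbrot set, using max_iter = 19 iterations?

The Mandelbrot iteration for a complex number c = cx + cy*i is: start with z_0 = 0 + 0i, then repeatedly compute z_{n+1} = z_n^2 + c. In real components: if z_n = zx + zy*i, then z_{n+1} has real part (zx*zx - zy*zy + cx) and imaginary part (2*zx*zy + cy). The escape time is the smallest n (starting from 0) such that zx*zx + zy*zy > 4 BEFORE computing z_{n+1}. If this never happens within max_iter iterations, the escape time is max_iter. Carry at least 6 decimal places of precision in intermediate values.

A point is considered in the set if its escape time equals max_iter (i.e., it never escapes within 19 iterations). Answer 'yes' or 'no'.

Answer: no

Derivation:
z_0 = 0 + 0i, c = -1.8820 + 0.5900i
Iter 1: z = -1.8820 + 0.5900i, |z|^2 = 3.8900
Iter 2: z = 1.3118 + -1.6308i, |z|^2 = 4.3803
Escaped at iteration 2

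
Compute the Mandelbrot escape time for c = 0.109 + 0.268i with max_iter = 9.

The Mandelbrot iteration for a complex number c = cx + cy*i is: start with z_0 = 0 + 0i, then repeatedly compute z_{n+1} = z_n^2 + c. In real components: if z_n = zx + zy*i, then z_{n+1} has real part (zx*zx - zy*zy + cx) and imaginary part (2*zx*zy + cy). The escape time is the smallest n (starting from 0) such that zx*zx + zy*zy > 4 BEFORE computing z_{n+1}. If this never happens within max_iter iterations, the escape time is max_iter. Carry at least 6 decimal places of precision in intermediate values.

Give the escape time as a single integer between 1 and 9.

Answer: 9

Derivation:
z_0 = 0 + 0i, c = 0.1090 + 0.2680i
Iter 1: z = 0.1090 + 0.2680i, |z|^2 = 0.0837
Iter 2: z = 0.0491 + 0.3264i, |z|^2 = 0.1090
Iter 3: z = 0.0049 + 0.3000i, |z|^2 = 0.0900
Iter 4: z = 0.0190 + 0.2709i, |z|^2 = 0.0738
Iter 5: z = 0.0360 + 0.2783i, |z|^2 = 0.0787
Iter 6: z = 0.0328 + 0.2880i, |z|^2 = 0.0840
Iter 7: z = 0.0271 + 0.2869i, |z|^2 = 0.0831
Iter 8: z = 0.0274 + 0.2836i, |z|^2 = 0.0812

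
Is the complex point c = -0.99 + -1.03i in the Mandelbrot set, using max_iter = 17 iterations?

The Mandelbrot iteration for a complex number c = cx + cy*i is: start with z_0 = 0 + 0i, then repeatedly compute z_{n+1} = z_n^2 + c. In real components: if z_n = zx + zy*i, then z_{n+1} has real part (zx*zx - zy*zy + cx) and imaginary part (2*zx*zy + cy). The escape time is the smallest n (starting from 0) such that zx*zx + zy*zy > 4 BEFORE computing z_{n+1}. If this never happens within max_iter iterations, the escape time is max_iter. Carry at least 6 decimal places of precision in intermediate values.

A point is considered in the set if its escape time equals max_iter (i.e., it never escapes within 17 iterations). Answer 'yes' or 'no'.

z_0 = 0 + 0i, c = -0.9900 + -1.0300i
Iter 1: z = -0.9900 + -1.0300i, |z|^2 = 2.0410
Iter 2: z = -1.0708 + 1.0094i, |z|^2 = 2.1655
Iter 3: z = -0.8623 + -3.1917i, |z|^2 = 10.9307
Escaped at iteration 3

Answer: no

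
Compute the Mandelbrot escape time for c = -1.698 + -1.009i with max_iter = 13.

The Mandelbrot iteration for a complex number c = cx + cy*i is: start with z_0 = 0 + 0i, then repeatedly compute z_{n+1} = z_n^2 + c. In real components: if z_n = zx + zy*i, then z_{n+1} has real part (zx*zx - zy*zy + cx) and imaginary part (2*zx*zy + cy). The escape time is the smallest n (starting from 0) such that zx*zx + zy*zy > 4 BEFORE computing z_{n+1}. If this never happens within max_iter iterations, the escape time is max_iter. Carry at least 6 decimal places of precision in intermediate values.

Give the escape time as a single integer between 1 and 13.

Answer: 2

Derivation:
z_0 = 0 + 0i, c = -1.6980 + -1.0090i
Iter 1: z = -1.6980 + -1.0090i, |z|^2 = 3.9013
Iter 2: z = 0.1671 + 2.4176i, |z|^2 = 5.8725
Escaped at iteration 2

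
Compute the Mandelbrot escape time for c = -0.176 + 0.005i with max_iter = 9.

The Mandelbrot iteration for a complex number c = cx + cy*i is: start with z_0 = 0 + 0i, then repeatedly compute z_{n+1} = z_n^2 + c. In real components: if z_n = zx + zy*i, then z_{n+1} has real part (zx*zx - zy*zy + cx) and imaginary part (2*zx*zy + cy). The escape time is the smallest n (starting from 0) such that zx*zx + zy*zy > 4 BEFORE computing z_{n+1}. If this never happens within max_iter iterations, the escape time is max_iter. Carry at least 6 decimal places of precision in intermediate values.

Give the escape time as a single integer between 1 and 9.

Answer: 9

Derivation:
z_0 = 0 + 0i, c = -0.1760 + 0.0050i
Iter 1: z = -0.1760 + 0.0050i, |z|^2 = 0.0310
Iter 2: z = -0.1450 + 0.0032i, |z|^2 = 0.0210
Iter 3: z = -0.1550 + 0.0041i, |z|^2 = 0.0240
Iter 4: z = -0.1520 + 0.0037i, |z|^2 = 0.0231
Iter 5: z = -0.1529 + 0.0039i, |z|^2 = 0.0234
Iter 6: z = -0.1526 + 0.0038i, |z|^2 = 0.0233
Iter 7: z = -0.1527 + 0.0038i, |z|^2 = 0.0233
Iter 8: z = -0.1527 + 0.0038i, |z|^2 = 0.0233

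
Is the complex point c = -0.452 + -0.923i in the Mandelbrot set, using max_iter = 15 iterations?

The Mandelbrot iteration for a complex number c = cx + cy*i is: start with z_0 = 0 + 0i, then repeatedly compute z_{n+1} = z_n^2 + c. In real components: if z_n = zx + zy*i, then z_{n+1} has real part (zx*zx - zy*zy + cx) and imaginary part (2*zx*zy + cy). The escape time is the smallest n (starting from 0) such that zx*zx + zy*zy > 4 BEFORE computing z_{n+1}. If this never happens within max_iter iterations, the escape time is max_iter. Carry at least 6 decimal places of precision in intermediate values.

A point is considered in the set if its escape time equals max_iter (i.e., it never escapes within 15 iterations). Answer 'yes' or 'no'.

Answer: no

Derivation:
z_0 = 0 + 0i, c = -0.4520 + -0.9230i
Iter 1: z = -0.4520 + -0.9230i, |z|^2 = 1.0562
Iter 2: z = -1.0996 + -0.0886i, |z|^2 = 1.2170
Iter 3: z = 0.7493 + -0.7281i, |z|^2 = 1.0917
Iter 4: z = -0.4207 + -2.0142i, |z|^2 = 4.2340
Escaped at iteration 4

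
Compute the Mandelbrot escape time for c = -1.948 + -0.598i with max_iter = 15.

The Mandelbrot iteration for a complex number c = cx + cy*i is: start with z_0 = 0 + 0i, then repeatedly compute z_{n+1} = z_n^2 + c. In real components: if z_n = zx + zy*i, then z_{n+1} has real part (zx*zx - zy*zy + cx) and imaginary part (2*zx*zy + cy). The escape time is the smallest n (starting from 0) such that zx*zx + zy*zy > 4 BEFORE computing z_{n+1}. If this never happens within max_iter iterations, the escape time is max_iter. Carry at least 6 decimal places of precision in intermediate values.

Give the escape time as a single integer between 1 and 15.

Answer: 1

Derivation:
z_0 = 0 + 0i, c = -1.9480 + -0.5980i
Iter 1: z = -1.9480 + -0.5980i, |z|^2 = 4.1523
Escaped at iteration 1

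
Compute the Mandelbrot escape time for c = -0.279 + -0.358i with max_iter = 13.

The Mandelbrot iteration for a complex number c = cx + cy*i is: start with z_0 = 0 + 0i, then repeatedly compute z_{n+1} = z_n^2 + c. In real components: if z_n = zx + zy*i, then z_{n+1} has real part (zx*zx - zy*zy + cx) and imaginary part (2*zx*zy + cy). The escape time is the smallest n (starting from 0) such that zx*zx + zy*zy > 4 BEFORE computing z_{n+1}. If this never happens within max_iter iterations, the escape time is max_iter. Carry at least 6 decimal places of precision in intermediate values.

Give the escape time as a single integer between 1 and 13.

z_0 = 0 + 0i, c = -0.2790 + -0.3580i
Iter 1: z = -0.2790 + -0.3580i, |z|^2 = 0.2060
Iter 2: z = -0.3293 + -0.1582i, |z|^2 = 0.1335
Iter 3: z = -0.1956 + -0.2538i, |z|^2 = 0.1027
Iter 4: z = -0.3052 + -0.2587i, |z|^2 = 0.1601
Iter 5: z = -0.2528 + -0.2001i, |z|^2 = 0.1040
Iter 6: z = -0.2551 + -0.2568i, |z|^2 = 0.1310
Iter 7: z = -0.2799 + -0.2270i, |z|^2 = 0.1298
Iter 8: z = -0.2522 + -0.2310i, |z|^2 = 0.1169
Iter 9: z = -0.2687 + -0.2415i, |z|^2 = 0.1306
Iter 10: z = -0.2651 + -0.2282i, |z|^2 = 0.1223
Iter 11: z = -0.2608 + -0.2370i, |z|^2 = 0.1242
Iter 12: z = -0.2672 + -0.2344i, |z|^2 = 0.1263

Answer: 13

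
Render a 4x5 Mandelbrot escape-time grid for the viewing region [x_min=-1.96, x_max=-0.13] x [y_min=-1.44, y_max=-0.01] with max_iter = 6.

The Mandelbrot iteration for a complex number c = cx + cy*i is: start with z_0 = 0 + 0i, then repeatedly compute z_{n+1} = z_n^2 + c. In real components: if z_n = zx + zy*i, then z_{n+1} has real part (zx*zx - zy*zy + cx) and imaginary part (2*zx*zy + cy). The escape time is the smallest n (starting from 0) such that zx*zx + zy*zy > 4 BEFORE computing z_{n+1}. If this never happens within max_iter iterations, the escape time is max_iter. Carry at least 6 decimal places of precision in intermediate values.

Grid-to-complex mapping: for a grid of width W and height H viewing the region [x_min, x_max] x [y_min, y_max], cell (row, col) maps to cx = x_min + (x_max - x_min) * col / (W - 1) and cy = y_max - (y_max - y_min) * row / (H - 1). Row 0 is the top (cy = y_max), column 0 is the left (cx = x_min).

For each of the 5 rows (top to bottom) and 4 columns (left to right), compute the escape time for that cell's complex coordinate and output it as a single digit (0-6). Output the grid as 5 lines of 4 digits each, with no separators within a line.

Answer: 6666
2666
1346
1336
1222

Derivation:
(row=0, col=0): c = -1.9600 + -0.0100i → escape time 6
(row=0, col=1): c = -1.3500 + -0.0100i → escape time 6
(row=0, col=2): c = -0.7400 + -0.0100i → escape time 6
(row=0, col=3): c = -0.1300 + -0.0100i → escape time 6
(row=1, col=0): c = -1.9600 + -0.3675i → escape time 2
(row=1, col=1): c = -1.3500 + -0.3675i → escape time 6
(row=1, col=2): c = -0.7400 + -0.3675i → escape time 6
(row=1, col=3): c = -0.1300 + -0.3675i → escape time 6
(row=2, col=0): c = -1.9600 + -0.7250i → escape time 1
(row=2, col=1): c = -1.3500 + -0.7250i → escape time 3
(row=2, col=2): c = -0.7400 + -0.7250i → escape time 4
(row=2, col=3): c = -0.1300 + -0.7250i → escape time 6
(row=3, col=0): c = -1.9600 + -1.0825i → escape time 1
(row=3, col=1): c = -1.3500 + -1.0825i → escape time 3
(row=3, col=2): c = -0.7400 + -1.0825i → escape time 3
(row=3, col=3): c = -0.1300 + -1.0825i → escape time 6
(row=4, col=0): c = -1.9600 + -1.4400i → escape time 1
(row=4, col=1): c = -1.3500 + -1.4400i → escape time 2
(row=4, col=2): c = -0.7400 + -1.4400i → escape time 2
(row=4, col=3): c = -0.1300 + -1.4400i → escape time 2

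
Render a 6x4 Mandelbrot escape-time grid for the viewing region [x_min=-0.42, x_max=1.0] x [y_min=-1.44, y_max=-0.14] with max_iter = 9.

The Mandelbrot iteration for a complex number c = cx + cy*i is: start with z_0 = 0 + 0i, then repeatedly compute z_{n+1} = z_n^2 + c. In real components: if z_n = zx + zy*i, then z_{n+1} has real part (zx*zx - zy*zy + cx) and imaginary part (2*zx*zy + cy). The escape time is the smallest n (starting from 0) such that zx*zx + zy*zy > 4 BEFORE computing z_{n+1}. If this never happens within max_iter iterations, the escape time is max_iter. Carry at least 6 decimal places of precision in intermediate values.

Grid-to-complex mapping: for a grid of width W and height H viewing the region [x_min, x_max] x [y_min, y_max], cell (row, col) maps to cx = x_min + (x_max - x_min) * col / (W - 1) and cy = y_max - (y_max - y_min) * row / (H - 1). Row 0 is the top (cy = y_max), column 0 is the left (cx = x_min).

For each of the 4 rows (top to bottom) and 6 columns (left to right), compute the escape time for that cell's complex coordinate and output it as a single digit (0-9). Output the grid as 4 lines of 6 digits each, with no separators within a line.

(row=0, col=0): c = -0.4200 + -0.1400i → escape time 9
(row=0, col=1): c = -0.1360 + -0.1400i → escape time 9
(row=0, col=2): c = 0.1480 + -0.1400i → escape time 9
(row=0, col=3): c = 0.4320 + -0.1400i → escape time 7
(row=0, col=4): c = 0.7160 + -0.1400i → escape time 3
(row=0, col=5): c = 1.0000 + -0.1400i → escape time 2
(row=1, col=0): c = -0.4200 + -0.5733i → escape time 9
(row=1, col=1): c = -0.1360 + -0.5733i → escape time 9
(row=1, col=2): c = 0.1480 + -0.5733i → escape time 9
(row=1, col=3): c = 0.4320 + -0.5733i → escape time 6
(row=1, col=4): c = 0.7160 + -0.5733i → escape time 3
(row=1, col=5): c = 1.0000 + -0.5733i → escape time 2
(row=2, col=0): c = -0.4200 + -1.0067i → escape time 4
(row=2, col=1): c = -0.1360 + -1.0067i → escape time 9
(row=2, col=2): c = 0.1480 + -1.0067i → escape time 4
(row=2, col=3): c = 0.4320 + -1.0067i → escape time 3
(row=2, col=4): c = 0.7160 + -1.0067i → escape time 2
(row=2, col=5): c = 1.0000 + -1.0067i → escape time 2
(row=3, col=0): c = -0.4200 + -1.4400i → escape time 2
(row=3, col=1): c = -0.1360 + -1.4400i → escape time 2
(row=3, col=2): c = 0.1480 + -1.4400i → escape time 2
(row=3, col=3): c = 0.4320 + -1.4400i → escape time 2
(row=3, col=4): c = 0.7160 + -1.4400i → escape time 2
(row=3, col=5): c = 1.0000 + -1.4400i → escape time 2

Answer: 999732
999632
494322
222222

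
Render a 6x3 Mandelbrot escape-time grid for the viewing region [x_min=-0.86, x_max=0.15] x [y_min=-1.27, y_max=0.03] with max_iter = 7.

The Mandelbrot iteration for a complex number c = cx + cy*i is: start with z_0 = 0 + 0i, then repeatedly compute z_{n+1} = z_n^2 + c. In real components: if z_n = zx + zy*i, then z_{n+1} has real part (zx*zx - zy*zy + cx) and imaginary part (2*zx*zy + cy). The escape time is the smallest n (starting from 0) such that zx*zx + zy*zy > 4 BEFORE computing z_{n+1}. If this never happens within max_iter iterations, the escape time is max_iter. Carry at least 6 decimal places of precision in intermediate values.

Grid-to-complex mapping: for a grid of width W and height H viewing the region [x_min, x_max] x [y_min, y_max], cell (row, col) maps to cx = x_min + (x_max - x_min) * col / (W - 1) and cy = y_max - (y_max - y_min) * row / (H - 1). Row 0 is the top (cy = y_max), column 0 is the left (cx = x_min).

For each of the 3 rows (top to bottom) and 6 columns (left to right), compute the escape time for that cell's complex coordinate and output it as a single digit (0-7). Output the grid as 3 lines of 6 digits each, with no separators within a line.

Answer: 777777
577777
333322

Derivation:
(row=0, col=0): c = -0.8600 + 0.0300i → escape time 7
(row=0, col=1): c = -0.6580 + 0.0300i → escape time 7
(row=0, col=2): c = -0.4560 + 0.0300i → escape time 7
(row=0, col=3): c = -0.2540 + 0.0300i → escape time 7
(row=0, col=4): c = -0.0520 + 0.0300i → escape time 7
(row=0, col=5): c = 0.1500 + 0.0300i → escape time 7
(row=1, col=0): c = -0.8600 + -0.6200i → escape time 5
(row=1, col=1): c = -0.6580 + -0.6200i → escape time 7
(row=1, col=2): c = -0.4560 + -0.6200i → escape time 7
(row=1, col=3): c = -0.2540 + -0.6200i → escape time 7
(row=1, col=4): c = -0.0520 + -0.6200i → escape time 7
(row=1, col=5): c = 0.1500 + -0.6200i → escape time 7
(row=2, col=0): c = -0.8600 + -1.2700i → escape time 3
(row=2, col=1): c = -0.6580 + -1.2700i → escape time 3
(row=2, col=2): c = -0.4560 + -1.2700i → escape time 3
(row=2, col=3): c = -0.2540 + -1.2700i → escape time 3
(row=2, col=4): c = -0.0520 + -1.2700i → escape time 2
(row=2, col=5): c = 0.1500 + -1.2700i → escape time 2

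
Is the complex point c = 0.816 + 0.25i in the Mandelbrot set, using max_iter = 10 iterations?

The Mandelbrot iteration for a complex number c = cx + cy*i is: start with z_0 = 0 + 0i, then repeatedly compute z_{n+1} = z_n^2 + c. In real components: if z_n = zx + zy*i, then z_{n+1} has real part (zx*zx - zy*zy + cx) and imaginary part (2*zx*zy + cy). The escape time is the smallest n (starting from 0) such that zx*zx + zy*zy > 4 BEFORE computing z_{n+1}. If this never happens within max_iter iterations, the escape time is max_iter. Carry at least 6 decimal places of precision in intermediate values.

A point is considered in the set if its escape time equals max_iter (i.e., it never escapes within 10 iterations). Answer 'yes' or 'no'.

z_0 = 0 + 0i, c = 0.8160 + 0.2500i
Iter 1: z = 0.8160 + 0.2500i, |z|^2 = 0.7284
Iter 2: z = 1.4194 + 0.6580i, |z|^2 = 2.4475
Iter 3: z = 2.3976 + 2.1179i, |z|^2 = 10.2339
Escaped at iteration 3

Answer: no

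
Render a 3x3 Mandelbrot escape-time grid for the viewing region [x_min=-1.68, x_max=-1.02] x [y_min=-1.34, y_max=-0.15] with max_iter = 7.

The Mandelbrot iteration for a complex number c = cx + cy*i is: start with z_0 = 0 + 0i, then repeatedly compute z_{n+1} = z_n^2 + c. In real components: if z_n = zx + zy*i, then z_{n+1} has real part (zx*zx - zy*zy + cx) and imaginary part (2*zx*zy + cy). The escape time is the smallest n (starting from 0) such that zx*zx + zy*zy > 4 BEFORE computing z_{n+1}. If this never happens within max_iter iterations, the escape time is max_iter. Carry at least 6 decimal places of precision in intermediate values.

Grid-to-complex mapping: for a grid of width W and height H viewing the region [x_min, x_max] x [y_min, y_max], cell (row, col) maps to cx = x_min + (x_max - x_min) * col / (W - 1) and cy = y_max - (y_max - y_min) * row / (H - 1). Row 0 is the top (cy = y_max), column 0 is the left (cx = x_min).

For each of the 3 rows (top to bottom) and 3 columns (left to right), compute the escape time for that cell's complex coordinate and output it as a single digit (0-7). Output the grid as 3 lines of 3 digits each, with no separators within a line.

Answer: 577
333
122

Derivation:
(row=0, col=0): c = -1.6800 + -0.1500i → escape time 5
(row=0, col=1): c = -1.3500 + -0.1500i → escape time 7
(row=0, col=2): c = -1.0200 + -0.1500i → escape time 7
(row=1, col=0): c = -1.6800 + -0.7450i → escape time 3
(row=1, col=1): c = -1.3500 + -0.7450i → escape time 3
(row=1, col=2): c = -1.0200 + -0.7450i → escape time 3
(row=2, col=0): c = -1.6800 + -1.3400i → escape time 1
(row=2, col=1): c = -1.3500 + -1.3400i → escape time 2
(row=2, col=2): c = -1.0200 + -1.3400i → escape time 2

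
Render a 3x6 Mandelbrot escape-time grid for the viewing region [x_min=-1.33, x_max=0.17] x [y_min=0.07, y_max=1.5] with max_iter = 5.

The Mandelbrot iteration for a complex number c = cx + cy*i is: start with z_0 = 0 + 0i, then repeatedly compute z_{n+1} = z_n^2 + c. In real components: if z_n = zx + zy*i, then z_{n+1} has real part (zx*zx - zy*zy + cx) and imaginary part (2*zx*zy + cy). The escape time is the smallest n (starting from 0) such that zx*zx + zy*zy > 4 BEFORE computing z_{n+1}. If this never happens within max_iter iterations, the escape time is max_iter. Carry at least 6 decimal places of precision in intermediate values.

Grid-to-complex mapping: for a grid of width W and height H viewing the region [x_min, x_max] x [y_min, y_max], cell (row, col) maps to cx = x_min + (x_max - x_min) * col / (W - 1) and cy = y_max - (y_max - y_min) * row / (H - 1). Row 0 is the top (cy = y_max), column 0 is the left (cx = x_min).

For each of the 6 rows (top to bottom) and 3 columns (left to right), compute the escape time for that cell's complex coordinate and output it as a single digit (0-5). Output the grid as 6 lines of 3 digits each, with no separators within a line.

(row=0, col=0): c = -1.3300 + 1.5000i → escape time 1
(row=0, col=1): c = -0.5800 + 1.5000i → escape time 2
(row=0, col=2): c = 0.1700 + 1.5000i → escape time 2
(row=1, col=0): c = -1.3300 + 1.2140i → escape time 2
(row=1, col=1): c = -0.5800 + 1.2140i → escape time 3
(row=1, col=2): c = 0.1700 + 1.2140i → escape time 2
(row=2, col=0): c = -1.3300 + 0.9280i → escape time 3
(row=2, col=1): c = -0.5800 + 0.9280i → escape time 4
(row=2, col=2): c = 0.1700 + 0.9280i → escape time 4
(row=3, col=0): c = -1.3300 + 0.6420i → escape time 3
(row=3, col=1): c = -0.5800 + 0.6420i → escape time 5
(row=3, col=2): c = 0.1700 + 0.6420i → escape time 5
(row=4, col=0): c = -1.3300 + 0.3560i → escape time 5
(row=4, col=1): c = -0.5800 + 0.3560i → escape time 5
(row=4, col=2): c = 0.1700 + 0.3560i → escape time 5
(row=5, col=0): c = -1.3300 + 0.0700i → escape time 5
(row=5, col=1): c = -0.5800 + 0.0700i → escape time 5
(row=5, col=2): c = 0.1700 + 0.0700i → escape time 5

Answer: 122
232
344
355
555
555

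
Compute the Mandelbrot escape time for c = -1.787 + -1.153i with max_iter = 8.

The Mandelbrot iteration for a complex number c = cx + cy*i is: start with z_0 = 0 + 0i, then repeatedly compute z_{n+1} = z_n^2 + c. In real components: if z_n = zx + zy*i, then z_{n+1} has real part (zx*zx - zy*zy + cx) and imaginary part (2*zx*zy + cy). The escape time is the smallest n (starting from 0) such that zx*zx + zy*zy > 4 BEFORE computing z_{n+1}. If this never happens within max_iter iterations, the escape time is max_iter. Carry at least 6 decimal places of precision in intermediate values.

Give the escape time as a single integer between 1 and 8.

z_0 = 0 + 0i, c = -1.7870 + -1.1530i
Iter 1: z = -1.7870 + -1.1530i, |z|^2 = 4.5228
Escaped at iteration 1

Answer: 1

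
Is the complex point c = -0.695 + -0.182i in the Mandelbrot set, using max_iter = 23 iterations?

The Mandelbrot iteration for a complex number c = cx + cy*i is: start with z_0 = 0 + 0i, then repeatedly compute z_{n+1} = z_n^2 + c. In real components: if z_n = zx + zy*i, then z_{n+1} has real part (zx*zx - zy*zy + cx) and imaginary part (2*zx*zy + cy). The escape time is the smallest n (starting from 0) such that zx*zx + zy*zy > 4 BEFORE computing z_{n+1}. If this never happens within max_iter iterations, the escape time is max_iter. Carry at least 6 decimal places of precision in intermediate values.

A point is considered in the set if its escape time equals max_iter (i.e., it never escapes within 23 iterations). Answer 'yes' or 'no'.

z_0 = 0 + 0i, c = -0.6950 + -0.1820i
Iter 1: z = -0.6950 + -0.1820i, |z|^2 = 0.5161
Iter 2: z = -0.2451 + 0.0710i, |z|^2 = 0.0651
Iter 3: z = -0.6400 + -0.2168i, |z|^2 = 0.4566
Iter 4: z = -0.3324 + 0.0955i, |z|^2 = 0.1196
Iter 5: z = -0.5936 + -0.2455i, |z|^2 = 0.4126
Iter 6: z = -0.4029 + 0.1094i, |z|^2 = 0.1743
Iter 7: z = -0.5446 + -0.2702i, |z|^2 = 0.3696
Iter 8: z = -0.4714 + 0.1123i, |z|^2 = 0.2348
Iter 9: z = -0.4854 + -0.2879i, |z|^2 = 0.3185
Iter 10: z = -0.5422 + 0.0975i, |z|^2 = 0.3035
Iter 11: z = -0.4105 + -0.2877i, |z|^2 = 0.2513
Iter 12: z = -0.6093 + 0.0542i, |z|^2 = 0.3742
Iter 13: z = -0.3267 + -0.2481i, |z|^2 = 0.1683
Iter 14: z = -0.6498 + -0.0199i, |z|^2 = 0.4226
Iter 15: z = -0.2732 + -0.1561i, |z|^2 = 0.0990
Iter 16: z = -0.6448 + -0.0967i, |z|^2 = 0.4251
Iter 17: z = -0.2886 + -0.0573i, |z|^2 = 0.0866
Iter 18: z = -0.6150 + -0.1489i, |z|^2 = 0.4004
Iter 19: z = -0.3390 + 0.0012i, |z|^2 = 0.1149
Iter 20: z = -0.5801 + -0.1828i, |z|^2 = 0.3699
Iter 21: z = -0.3919 + 0.0301i, |z|^2 = 0.1545
Iter 22: z = -0.5423 + -0.2056i, |z|^2 = 0.3364
Did not escape in 23 iterations → in set

Answer: yes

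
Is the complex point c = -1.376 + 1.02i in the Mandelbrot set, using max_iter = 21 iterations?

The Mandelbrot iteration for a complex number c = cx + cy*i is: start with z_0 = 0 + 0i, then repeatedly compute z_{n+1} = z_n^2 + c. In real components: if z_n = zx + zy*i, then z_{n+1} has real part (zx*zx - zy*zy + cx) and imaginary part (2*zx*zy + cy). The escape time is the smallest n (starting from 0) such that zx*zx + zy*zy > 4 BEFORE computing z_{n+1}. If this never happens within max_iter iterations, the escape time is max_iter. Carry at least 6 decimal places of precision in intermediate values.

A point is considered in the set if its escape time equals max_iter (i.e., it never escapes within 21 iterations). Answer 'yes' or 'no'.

z_0 = 0 + 0i, c = -1.3760 + 1.0200i
Iter 1: z = -1.3760 + 1.0200i, |z|^2 = 2.9338
Iter 2: z = -0.5230 + -1.7870i, |z|^2 = 3.4671
Iter 3: z = -4.2960 + 2.8893i, |z|^2 = 26.8035
Escaped at iteration 3

Answer: no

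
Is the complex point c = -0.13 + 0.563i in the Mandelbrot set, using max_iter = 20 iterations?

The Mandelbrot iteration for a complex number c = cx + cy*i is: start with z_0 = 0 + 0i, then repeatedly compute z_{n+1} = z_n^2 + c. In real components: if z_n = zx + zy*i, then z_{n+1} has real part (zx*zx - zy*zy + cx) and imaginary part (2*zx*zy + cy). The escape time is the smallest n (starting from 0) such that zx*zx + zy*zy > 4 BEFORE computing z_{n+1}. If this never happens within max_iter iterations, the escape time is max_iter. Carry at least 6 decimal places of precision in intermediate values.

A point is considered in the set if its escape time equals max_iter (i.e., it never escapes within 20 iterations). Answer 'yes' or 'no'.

Answer: yes

Derivation:
z_0 = 0 + 0i, c = -0.1300 + 0.5630i
Iter 1: z = -0.1300 + 0.5630i, |z|^2 = 0.3339
Iter 2: z = -0.4301 + 0.4166i, |z|^2 = 0.3585
Iter 3: z = -0.1186 + 0.2046i, |z|^2 = 0.0560
Iter 4: z = -0.1578 + 0.5145i, |z|^2 = 0.2896
Iter 5: z = -0.3698 + 0.4006i, |z|^2 = 0.2972
Iter 6: z = -0.1538 + 0.2667i, |z|^2 = 0.0948
Iter 7: z = -0.1775 + 0.4810i, |z|^2 = 0.2628
Iter 8: z = -0.3298 + 0.3923i, |z|^2 = 0.2626
Iter 9: z = -0.1751 + 0.3042i, |z|^2 = 0.1232
Iter 10: z = -0.1919 + 0.4565i, |z|^2 = 0.2452
Iter 11: z = -0.3015 + 0.3878i, |z|^2 = 0.2413
Iter 12: z = -0.1895 + 0.3291i, |z|^2 = 0.1442
Iter 13: z = -0.2024 + 0.4383i, |z|^2 = 0.2331
Iter 14: z = -0.2811 + 0.3856i, |z|^2 = 0.2277
Iter 15: z = -0.1996 + 0.3462i, |z|^2 = 0.1597
Iter 16: z = -0.2100 + 0.4248i, |z|^2 = 0.2245
Iter 17: z = -0.2663 + 0.3846i, |z|^2 = 0.2188
Iter 18: z = -0.2070 + 0.3582i, |z|^2 = 0.1711
Iter 19: z = -0.2154 + 0.4147i, |z|^2 = 0.2184
Did not escape in 20 iterations → in set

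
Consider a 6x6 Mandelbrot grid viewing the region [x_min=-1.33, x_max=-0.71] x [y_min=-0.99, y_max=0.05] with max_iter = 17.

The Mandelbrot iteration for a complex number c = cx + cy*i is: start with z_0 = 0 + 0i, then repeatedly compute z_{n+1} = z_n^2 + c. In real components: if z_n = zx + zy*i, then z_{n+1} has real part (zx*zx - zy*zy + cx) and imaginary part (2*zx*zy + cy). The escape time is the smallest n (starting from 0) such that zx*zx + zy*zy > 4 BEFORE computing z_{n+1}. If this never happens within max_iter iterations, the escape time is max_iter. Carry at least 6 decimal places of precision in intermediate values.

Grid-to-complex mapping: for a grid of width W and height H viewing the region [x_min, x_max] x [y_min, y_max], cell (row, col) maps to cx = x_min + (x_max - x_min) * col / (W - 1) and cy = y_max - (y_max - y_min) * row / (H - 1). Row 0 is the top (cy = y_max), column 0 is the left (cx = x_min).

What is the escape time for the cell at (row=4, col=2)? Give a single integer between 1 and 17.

Answer: 3

Derivation:
z_0 = 0 + 0i, c = -1.0820 + -0.7820i
Iter 1: z = -1.0820 + -0.7820i, |z|^2 = 1.7822
Iter 2: z = -0.5228 + 0.9102i, |z|^2 = 1.1019
Iter 3: z = -1.6372 + -1.7338i, |z|^2 = 5.6864
Escaped at iteration 3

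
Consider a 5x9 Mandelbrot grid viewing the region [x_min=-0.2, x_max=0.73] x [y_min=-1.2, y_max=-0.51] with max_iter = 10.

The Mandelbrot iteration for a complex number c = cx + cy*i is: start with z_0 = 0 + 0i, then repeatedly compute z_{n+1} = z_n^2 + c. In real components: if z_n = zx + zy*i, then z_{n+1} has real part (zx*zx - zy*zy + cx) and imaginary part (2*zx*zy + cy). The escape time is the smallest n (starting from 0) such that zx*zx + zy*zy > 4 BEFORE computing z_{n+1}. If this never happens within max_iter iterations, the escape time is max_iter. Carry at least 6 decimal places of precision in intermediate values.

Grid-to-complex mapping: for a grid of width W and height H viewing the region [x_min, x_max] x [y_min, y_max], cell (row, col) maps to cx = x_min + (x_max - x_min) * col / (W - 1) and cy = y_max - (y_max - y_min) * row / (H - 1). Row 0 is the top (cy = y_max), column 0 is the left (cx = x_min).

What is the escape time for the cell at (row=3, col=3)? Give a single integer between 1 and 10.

Answer: 3

Derivation:
z_0 = 0 + 0i, c = 0.4975 + -0.7688i
Iter 1: z = 0.4975 + -0.7688i, |z|^2 = 0.8385
Iter 2: z = 0.1540 + -1.5337i, |z|^2 = 2.3758
Iter 3: z = -1.8309 + -1.2412i, |z|^2 = 4.8927
Escaped at iteration 3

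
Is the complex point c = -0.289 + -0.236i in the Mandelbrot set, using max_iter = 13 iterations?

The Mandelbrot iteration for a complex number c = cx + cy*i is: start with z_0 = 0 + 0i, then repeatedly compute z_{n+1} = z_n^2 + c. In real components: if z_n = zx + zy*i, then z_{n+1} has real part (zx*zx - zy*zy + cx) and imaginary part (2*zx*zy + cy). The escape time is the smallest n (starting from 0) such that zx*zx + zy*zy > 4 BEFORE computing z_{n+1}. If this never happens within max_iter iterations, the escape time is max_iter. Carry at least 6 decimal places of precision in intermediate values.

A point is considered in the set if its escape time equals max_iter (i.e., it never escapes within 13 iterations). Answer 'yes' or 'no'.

Answer: yes

Derivation:
z_0 = 0 + 0i, c = -0.2890 + -0.2360i
Iter 1: z = -0.2890 + -0.2360i, |z|^2 = 0.1392
Iter 2: z = -0.2612 + -0.0996i, |z|^2 = 0.0781
Iter 3: z = -0.2307 + -0.1840i, |z|^2 = 0.0871
Iter 4: z = -0.2696 + -0.1511i, |z|^2 = 0.0955
Iter 5: z = -0.2391 + -0.1545i, |z|^2 = 0.0811
Iter 6: z = -0.2557 + -0.1621i, |z|^2 = 0.0917
Iter 7: z = -0.2499 + -0.1531i, |z|^2 = 0.0859
Iter 8: z = -0.2500 + -0.1595i, |z|^2 = 0.0879
Iter 9: z = -0.2519 + -0.1563i, |z|^2 = 0.0879
Iter 10: z = -0.2499 + -0.1573i, |z|^2 = 0.0872
Iter 11: z = -0.2513 + -0.1574i, |z|^2 = 0.0879
Iter 12: z = -0.2506 + -0.1569i, |z|^2 = 0.0874
Did not escape in 13 iterations → in set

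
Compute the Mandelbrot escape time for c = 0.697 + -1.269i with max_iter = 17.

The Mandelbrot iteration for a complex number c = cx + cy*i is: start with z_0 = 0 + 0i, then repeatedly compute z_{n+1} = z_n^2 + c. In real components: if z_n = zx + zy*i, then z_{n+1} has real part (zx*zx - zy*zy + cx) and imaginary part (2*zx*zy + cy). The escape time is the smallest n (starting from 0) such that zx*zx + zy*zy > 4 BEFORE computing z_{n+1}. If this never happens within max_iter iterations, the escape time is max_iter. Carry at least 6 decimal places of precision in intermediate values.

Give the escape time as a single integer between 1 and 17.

Answer: 2

Derivation:
z_0 = 0 + 0i, c = 0.6970 + -1.2690i
Iter 1: z = 0.6970 + -1.2690i, |z|^2 = 2.0962
Iter 2: z = -0.4276 + -3.0380i, |z|^2 = 9.4122
Escaped at iteration 2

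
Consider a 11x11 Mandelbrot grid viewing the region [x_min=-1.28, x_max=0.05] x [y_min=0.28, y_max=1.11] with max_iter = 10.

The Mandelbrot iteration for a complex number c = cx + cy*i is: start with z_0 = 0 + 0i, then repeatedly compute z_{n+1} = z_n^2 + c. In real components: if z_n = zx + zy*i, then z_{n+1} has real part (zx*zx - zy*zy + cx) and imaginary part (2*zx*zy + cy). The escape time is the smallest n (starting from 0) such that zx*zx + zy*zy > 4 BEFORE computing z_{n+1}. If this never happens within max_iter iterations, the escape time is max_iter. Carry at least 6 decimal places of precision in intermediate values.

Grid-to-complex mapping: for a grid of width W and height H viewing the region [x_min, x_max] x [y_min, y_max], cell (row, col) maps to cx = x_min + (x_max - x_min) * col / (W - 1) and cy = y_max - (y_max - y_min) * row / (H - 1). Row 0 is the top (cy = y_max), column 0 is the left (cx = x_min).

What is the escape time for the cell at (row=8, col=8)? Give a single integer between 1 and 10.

z_0 = 0 + 0i, c = -0.2160 + 0.4460i
Iter 1: z = -0.2160 + 0.4460i, |z|^2 = 0.2456
Iter 2: z = -0.3683 + 0.2533i, |z|^2 = 0.1998
Iter 3: z = -0.1446 + 0.2594i, |z|^2 = 0.0882
Iter 4: z = -0.2624 + 0.3710i, |z|^2 = 0.2065
Iter 5: z = -0.2848 + 0.2513i, |z|^2 = 0.1443
Iter 6: z = -0.1980 + 0.3029i, |z|^2 = 0.1310
Iter 7: z = -0.2685 + 0.3260i, |z|^2 = 0.1784
Iter 8: z = -0.2502 + 0.2709i, |z|^2 = 0.1360
Iter 9: z = -0.2268 + 0.3104i, |z|^2 = 0.1478

Answer: 10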